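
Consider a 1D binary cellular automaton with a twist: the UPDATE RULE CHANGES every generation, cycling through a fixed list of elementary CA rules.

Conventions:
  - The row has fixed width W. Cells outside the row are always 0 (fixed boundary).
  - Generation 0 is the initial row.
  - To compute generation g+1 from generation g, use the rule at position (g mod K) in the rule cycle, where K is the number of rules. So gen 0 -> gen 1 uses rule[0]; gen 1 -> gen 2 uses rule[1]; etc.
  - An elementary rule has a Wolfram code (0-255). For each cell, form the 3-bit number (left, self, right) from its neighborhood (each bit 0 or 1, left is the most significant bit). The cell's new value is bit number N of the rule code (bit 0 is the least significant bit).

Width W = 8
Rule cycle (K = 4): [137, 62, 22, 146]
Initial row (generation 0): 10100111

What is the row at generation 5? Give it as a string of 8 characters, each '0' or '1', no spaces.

Answer: 10000000

Derivation:
Gen 0: 10100111
Gen 1 (rule 137): 00000110
Gen 2 (rule 62): 00001101
Gen 3 (rule 22): 00010001
Gen 4 (rule 146): 00101010
Gen 5 (rule 137): 10000000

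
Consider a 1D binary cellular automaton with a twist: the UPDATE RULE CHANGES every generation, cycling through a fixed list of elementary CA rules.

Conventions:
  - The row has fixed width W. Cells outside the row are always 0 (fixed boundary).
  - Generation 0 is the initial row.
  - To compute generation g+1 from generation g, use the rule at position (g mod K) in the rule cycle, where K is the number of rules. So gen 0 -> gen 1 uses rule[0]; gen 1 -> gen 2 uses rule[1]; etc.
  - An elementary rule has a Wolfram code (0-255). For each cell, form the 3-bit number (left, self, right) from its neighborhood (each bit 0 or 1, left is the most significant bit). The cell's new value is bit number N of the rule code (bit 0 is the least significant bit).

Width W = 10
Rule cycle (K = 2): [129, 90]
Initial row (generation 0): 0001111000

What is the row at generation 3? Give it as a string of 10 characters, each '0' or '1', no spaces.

Gen 0: 0001111000
Gen 1 (rule 129): 1100110011
Gen 2 (rule 90): 1111111111
Gen 3 (rule 129): 0111111110

Answer: 0111111110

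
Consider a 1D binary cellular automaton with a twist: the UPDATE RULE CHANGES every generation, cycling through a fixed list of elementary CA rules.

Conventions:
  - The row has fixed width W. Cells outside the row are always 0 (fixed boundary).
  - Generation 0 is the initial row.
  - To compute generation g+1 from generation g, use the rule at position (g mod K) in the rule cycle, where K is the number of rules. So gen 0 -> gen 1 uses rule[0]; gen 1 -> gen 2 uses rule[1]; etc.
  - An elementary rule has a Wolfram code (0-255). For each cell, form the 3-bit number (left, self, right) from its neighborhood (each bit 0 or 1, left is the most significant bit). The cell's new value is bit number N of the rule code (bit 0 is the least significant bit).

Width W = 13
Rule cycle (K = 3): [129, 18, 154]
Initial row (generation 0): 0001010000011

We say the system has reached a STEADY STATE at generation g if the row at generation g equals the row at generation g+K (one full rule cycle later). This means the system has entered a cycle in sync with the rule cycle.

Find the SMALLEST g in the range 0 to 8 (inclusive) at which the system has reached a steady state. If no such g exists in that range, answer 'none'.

Answer: 5

Derivation:
Gen 0: 0001010000011
Gen 1 (rule 129): 1100000111000
Gen 2 (rule 18): 0010001000100
Gen 3 (rule 154): 0101010101010
Gen 4 (rule 129): 0000000000000
Gen 5 (rule 18): 0000000000000
Gen 6 (rule 154): 0000000000000
Gen 7 (rule 129): 1111111111111
Gen 8 (rule 18): 0000000000000
Gen 9 (rule 154): 0000000000000
Gen 10 (rule 129): 1111111111111
Gen 11 (rule 18): 0000000000000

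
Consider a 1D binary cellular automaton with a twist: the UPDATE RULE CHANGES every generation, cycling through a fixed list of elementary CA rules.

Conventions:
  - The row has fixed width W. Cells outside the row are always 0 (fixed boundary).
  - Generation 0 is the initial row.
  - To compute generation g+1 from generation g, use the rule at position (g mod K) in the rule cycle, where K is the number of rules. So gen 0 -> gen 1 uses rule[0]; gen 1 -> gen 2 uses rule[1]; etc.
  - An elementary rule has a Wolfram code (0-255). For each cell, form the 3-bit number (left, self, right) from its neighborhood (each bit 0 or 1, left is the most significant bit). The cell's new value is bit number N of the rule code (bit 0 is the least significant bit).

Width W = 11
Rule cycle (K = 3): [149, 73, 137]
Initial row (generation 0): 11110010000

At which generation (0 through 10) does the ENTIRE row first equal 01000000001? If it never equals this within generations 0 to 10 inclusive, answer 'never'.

Answer: 8

Derivation:
Gen 0: 11110010000
Gen 1 (rule 149): 01101011111
Gen 2 (rule 73): 01100010001
Gen 3 (rule 137): 01001000100
Gen 4 (rule 149): 01101110111
Gen 5 (rule 73): 01101010101
Gen 6 (rule 137): 01000000000
Gen 7 (rule 149): 01111111111
Gen 8 (rule 73): 01000000001
Gen 9 (rule 137): 00011111100
Gen 10 (rule 149): 11001111011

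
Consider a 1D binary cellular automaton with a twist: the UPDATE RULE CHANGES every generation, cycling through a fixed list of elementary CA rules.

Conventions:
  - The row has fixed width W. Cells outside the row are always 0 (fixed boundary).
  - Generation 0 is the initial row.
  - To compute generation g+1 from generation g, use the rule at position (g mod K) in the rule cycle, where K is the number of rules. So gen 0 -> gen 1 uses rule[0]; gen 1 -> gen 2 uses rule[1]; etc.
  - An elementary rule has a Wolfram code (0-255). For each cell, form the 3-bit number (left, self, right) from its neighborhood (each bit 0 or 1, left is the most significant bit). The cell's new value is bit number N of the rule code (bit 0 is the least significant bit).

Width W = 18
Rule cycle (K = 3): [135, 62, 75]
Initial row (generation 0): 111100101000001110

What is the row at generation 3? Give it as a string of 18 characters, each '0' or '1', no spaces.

Gen 0: 111100101000001110
Gen 1 (rule 135): 011001101011110100
Gen 2 (rule 62): 110111011110001110
Gen 3 (rule 75): 110101010010111010

Answer: 110101010010111010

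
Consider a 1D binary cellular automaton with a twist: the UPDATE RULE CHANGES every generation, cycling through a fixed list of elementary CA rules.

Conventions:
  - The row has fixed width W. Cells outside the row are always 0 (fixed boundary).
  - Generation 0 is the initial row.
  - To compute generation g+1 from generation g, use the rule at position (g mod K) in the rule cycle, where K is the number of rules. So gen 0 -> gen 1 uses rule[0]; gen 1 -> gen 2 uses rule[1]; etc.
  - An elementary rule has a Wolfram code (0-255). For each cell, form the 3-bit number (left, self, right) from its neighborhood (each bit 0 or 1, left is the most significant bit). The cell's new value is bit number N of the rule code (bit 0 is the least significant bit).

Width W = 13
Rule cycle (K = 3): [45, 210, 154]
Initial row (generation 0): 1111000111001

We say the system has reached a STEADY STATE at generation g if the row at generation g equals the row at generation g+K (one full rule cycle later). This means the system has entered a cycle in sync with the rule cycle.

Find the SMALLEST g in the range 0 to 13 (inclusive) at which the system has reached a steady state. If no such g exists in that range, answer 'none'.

Gen 0: 1111000111001
Gen 1 (rule 45): 1000010100001
Gen 2 (rule 210): 0100100010010
Gen 3 (rule 154): 1011010101101
Gen 4 (rule 45): 1110111111011
Gen 5 (rule 210): 0110011111001
Gen 6 (rule 154): 1101111110110
Gen 7 (rule 45): 1011000001100
Gen 8 (rule 210): 0001100010110
Gen 9 (rule 154): 0011010100101
Gen 10 (rule 45): 1010111100111
Gen 11 (rule 210): 0000011111011
Gen 12 (rule 154): 0000111110010
Gen 13 (rule 45): 1110100000010
Gen 14 (rule 210): 0110010000101
Gen 15 (rule 154): 1101101001000
Gen 16 (rule 45): 1011011001011

Answer: none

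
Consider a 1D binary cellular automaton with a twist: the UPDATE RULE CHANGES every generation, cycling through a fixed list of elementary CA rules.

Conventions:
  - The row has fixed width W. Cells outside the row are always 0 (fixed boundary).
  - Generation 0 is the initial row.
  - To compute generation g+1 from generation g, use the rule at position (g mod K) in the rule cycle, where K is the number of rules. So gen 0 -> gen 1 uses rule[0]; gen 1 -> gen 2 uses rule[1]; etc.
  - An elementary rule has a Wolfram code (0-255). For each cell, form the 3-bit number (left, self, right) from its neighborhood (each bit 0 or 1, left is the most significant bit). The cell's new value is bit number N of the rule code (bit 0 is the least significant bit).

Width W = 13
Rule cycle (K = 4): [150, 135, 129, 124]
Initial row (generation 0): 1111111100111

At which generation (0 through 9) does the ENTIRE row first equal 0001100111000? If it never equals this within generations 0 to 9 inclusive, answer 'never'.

Answer: 3

Derivation:
Gen 0: 1111111100111
Gen 1 (rule 150): 0111111011010
Gen 2 (rule 135): 1011110000010
Gen 3 (rule 129): 0001100111000
Gen 4 (rule 124): 0001110101100
Gen 5 (rule 150): 0010100100010
Gen 6 (rule 135): 1110101101110
Gen 7 (rule 129): 0100000000100
Gen 8 (rule 124): 0110000000110
Gen 9 (rule 150): 1001000001001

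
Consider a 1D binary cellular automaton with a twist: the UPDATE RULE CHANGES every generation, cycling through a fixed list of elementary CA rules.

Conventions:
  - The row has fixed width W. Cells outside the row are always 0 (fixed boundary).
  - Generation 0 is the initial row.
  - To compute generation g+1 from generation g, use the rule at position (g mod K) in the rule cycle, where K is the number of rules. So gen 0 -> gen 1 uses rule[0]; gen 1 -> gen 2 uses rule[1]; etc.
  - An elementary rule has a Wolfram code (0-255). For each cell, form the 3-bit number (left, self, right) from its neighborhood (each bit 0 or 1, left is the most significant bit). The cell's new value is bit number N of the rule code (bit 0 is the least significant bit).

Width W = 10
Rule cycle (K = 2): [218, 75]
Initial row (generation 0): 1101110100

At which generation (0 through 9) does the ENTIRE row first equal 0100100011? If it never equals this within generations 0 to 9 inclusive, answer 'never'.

Gen 0: 1101110100
Gen 1 (rule 218): 1101110010
Gen 2 (rule 75): 1101010100
Gen 3 (rule 218): 1100000010
Gen 4 (rule 75): 1101111100
Gen 5 (rule 218): 1101111110
Gen 6 (rule 75): 1101000010
Gen 7 (rule 218): 1100100101
Gen 8 (rule 75): 1101001000
Gen 9 (rule 218): 1100110100

Answer: never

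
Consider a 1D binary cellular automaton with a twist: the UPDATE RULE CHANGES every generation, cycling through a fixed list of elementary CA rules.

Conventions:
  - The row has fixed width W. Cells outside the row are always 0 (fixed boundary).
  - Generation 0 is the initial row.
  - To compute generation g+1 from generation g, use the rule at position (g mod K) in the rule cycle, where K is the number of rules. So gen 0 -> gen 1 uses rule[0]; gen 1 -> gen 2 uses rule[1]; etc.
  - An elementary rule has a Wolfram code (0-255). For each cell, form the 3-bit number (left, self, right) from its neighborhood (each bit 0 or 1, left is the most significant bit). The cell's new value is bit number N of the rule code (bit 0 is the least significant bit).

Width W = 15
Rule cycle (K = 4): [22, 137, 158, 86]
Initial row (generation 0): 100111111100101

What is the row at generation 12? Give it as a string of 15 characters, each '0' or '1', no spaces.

Answer: 100000001000011

Derivation:
Gen 0: 100111111100101
Gen 1 (rule 22): 111000000011101
Gen 2 (rule 137): 110011111011000
Gen 3 (rule 158): 101111110010100
Gen 4 (rule 86): 100000011110110
Gen 5 (rule 22): 110000100000001
Gen 6 (rule 137): 100110001111100
Gen 7 (rule 158): 111101011111010
Gen 8 (rule 86): 000101000001011
Gen 9 (rule 22): 001101100011000
Gen 10 (rule 137): 101001001010011
Gen 11 (rule 158): 101111111011110
Gen 12 (rule 86): 100000001000011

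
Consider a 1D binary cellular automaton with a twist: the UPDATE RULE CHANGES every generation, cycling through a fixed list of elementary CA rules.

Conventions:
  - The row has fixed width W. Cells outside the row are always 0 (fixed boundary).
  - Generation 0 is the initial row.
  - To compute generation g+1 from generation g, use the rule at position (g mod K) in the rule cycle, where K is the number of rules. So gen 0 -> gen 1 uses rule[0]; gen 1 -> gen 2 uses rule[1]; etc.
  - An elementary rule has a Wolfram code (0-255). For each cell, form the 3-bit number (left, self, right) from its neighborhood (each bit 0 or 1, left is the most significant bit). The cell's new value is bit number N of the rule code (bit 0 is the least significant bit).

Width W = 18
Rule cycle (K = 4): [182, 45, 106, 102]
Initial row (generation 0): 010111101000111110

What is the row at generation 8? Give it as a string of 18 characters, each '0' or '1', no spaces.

Answer: 001111011010101100

Derivation:
Gen 0: 010111101000111110
Gen 1 (rule 182): 111011011101011101
Gen 2 (rule 45): 100110110011110011
Gen 3 (rule 106): 001111110110010111
Gen 4 (rule 102): 010000011010111001
Gen 5 (rule 182): 111000100111010111
Gen 6 (rule 45): 100010100100111100
Gen 7 (rule 106): 000101001001100100
Gen 8 (rule 102): 001111011010101100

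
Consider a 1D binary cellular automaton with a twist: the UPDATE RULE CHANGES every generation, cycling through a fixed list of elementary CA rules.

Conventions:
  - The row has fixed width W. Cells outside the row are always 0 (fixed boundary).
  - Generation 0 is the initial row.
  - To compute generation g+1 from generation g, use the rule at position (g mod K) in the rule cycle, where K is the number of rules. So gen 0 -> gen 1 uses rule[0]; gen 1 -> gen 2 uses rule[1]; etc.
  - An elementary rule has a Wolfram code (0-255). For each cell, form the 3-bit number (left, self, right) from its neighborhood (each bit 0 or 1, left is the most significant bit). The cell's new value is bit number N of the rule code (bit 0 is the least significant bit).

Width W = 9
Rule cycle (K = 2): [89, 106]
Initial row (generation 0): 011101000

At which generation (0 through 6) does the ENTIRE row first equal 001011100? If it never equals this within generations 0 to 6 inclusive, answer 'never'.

Answer: 4

Derivation:
Gen 0: 011101000
Gen 1 (rule 89): 010100111
Gen 2 (rule 106): 101001101
Gen 3 (rule 89): 000101100
Gen 4 (rule 106): 001011100
Gen 5 (rule 89): 100010111
Gen 6 (rule 106): 000101101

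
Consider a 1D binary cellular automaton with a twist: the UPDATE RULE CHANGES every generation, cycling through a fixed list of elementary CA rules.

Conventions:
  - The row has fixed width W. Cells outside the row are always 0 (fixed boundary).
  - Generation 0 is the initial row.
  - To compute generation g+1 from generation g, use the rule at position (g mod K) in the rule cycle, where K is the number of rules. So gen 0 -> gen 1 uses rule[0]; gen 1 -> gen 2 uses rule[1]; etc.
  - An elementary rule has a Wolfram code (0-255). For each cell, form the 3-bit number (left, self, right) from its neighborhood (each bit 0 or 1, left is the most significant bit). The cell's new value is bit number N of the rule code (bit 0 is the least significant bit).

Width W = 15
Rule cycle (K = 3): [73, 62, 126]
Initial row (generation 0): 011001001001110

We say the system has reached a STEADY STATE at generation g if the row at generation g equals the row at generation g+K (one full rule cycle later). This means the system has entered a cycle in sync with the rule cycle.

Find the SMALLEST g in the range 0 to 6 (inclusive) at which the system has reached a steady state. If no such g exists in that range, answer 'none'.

Answer: none

Derivation:
Gen 0: 011001001001110
Gen 1 (rule 73): 011000000001010
Gen 2 (rule 62): 110100000011111
Gen 3 (rule 126): 111110000110001
Gen 4 (rule 73): 100010110110100
Gen 5 (rule 62): 110111101101110
Gen 6 (rule 126): 111100111111011
Gen 7 (rule 73): 100100100001011
Gen 8 (rule 62): 111111110011110
Gen 9 (rule 126): 100000011110011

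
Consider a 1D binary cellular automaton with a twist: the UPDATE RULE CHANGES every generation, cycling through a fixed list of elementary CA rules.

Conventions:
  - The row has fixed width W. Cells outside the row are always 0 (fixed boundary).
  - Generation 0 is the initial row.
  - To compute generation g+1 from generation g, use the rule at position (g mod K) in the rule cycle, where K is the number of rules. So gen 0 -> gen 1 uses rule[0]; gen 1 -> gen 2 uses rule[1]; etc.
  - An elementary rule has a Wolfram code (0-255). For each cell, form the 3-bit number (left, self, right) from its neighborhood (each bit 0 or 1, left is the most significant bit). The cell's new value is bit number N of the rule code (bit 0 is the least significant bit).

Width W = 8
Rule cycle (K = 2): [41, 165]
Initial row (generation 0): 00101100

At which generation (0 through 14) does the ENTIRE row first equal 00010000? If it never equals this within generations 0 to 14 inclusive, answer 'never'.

Answer: 5

Derivation:
Gen 0: 00101100
Gen 1 (rule 41): 10011001
Gen 2 (rule 165): 10000001
Gen 3 (rule 41): 00111100
Gen 4 (rule 165): 10011001
Gen 5 (rule 41): 00010000
Gen 6 (rule 165): 11010111
Gen 7 (rule 41): 10101100
Gen 8 (rule 165): 11110001
Gen 9 (rule 41): 10000100
Gen 10 (rule 165): 10110101
Gen 11 (rule 41): 01101010
Gen 12 (rule 165): 00011110
Gen 13 (rule 41): 11010000
Gen 14 (rule 165): 00110111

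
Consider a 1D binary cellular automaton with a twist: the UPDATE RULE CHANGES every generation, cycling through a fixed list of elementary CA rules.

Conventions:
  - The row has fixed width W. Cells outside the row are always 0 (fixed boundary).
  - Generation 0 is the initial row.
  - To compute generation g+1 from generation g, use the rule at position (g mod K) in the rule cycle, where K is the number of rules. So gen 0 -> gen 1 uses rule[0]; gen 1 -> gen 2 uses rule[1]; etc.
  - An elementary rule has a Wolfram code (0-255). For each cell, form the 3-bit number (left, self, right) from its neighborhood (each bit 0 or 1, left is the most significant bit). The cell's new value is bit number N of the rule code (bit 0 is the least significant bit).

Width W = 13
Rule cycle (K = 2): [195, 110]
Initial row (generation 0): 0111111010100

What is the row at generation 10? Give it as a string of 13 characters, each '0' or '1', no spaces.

Answer: 1100111110111

Derivation:
Gen 0: 0111111010100
Gen 1 (rule 195): 1011111000001
Gen 2 (rule 110): 1110001000011
Gen 3 (rule 195): 0110110011101
Gen 4 (rule 110): 1111110110111
Gen 5 (rule 195): 0111110010011
Gen 6 (rule 110): 1100010110111
Gen 7 (rule 195): 0101100010011
Gen 8 (rule 110): 1111100110111
Gen 9 (rule 195): 0111101010011
Gen 10 (rule 110): 1100111110111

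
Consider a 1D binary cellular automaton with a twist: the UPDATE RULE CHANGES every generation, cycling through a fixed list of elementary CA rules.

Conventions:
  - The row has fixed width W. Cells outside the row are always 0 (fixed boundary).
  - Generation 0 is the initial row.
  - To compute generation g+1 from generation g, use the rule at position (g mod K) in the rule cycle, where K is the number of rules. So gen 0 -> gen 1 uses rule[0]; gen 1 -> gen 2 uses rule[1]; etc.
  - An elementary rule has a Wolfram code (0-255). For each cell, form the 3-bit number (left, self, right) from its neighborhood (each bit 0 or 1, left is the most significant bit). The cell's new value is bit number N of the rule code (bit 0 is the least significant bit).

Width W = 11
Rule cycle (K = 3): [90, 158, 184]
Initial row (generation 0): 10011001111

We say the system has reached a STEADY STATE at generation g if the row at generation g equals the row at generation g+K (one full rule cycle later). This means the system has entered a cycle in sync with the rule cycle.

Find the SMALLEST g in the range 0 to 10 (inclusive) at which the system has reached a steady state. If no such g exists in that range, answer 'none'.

Answer: 7

Derivation:
Gen 0: 10011001111
Gen 1 (rule 90): 01111111001
Gen 2 (rule 158): 11111110111
Gen 3 (rule 184): 11111101110
Gen 4 (rule 90): 10000101011
Gen 5 (rule 158): 11001101010
Gen 6 (rule 184): 10101010101
Gen 7 (rule 90): 00000000000
Gen 8 (rule 158): 00000000000
Gen 9 (rule 184): 00000000000
Gen 10 (rule 90): 00000000000
Gen 11 (rule 158): 00000000000
Gen 12 (rule 184): 00000000000
Gen 13 (rule 90): 00000000000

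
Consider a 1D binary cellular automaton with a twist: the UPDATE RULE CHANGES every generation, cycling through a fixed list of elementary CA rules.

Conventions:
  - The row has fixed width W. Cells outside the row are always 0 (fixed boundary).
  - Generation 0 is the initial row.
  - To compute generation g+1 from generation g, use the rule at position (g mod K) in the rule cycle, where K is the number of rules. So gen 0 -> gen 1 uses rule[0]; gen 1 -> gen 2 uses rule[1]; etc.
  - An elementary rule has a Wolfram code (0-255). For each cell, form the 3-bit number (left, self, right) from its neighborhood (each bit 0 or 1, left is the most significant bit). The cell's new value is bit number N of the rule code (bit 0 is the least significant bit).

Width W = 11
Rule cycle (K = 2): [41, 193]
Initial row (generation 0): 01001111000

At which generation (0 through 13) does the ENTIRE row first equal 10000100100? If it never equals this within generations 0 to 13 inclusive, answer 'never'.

Gen 0: 01001111000
Gen 1 (rule 41): 00001000011
Gen 2 (rule 193): 11100011001
Gen 3 (rule 41): 10001010000
Gen 4 (rule 193): 00100000111
Gen 5 (rule 41): 10001110100
Gen 6 (rule 193): 00100110001
Gen 7 (rule 41): 10000100100
Gen 8 (rule 193): 00110000001
Gen 9 (rule 41): 10100111100
Gen 10 (rule 193): 00000011101
Gen 11 (rule 41): 11111010010
Gen 12 (rule 193): 01111000000
Gen 13 (rule 41): 01000011111

Answer: 7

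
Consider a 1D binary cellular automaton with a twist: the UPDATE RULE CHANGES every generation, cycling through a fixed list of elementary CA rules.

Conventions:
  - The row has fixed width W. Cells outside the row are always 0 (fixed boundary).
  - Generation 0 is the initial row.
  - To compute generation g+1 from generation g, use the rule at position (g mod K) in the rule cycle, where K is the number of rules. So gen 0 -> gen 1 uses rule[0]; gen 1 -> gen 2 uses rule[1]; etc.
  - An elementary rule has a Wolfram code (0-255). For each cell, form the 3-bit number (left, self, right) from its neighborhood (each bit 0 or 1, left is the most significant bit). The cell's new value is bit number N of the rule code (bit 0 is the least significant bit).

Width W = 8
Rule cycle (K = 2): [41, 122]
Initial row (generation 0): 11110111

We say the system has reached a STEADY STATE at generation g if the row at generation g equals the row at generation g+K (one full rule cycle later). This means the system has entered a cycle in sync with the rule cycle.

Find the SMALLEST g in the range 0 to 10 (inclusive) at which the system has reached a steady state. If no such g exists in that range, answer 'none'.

Gen 0: 11110111
Gen 1 (rule 41): 10001100
Gen 2 (rule 122): 01011110
Gen 3 (rule 41): 00110000
Gen 4 (rule 122): 01111000
Gen 5 (rule 41): 01000011
Gen 6 (rule 122): 10100111
Gen 7 (rule 41): 01000100
Gen 8 (rule 122): 10101010
Gen 9 (rule 41): 01010100
Gen 10 (rule 122): 10101010
Gen 11 (rule 41): 01010100
Gen 12 (rule 122): 10101010

Answer: 8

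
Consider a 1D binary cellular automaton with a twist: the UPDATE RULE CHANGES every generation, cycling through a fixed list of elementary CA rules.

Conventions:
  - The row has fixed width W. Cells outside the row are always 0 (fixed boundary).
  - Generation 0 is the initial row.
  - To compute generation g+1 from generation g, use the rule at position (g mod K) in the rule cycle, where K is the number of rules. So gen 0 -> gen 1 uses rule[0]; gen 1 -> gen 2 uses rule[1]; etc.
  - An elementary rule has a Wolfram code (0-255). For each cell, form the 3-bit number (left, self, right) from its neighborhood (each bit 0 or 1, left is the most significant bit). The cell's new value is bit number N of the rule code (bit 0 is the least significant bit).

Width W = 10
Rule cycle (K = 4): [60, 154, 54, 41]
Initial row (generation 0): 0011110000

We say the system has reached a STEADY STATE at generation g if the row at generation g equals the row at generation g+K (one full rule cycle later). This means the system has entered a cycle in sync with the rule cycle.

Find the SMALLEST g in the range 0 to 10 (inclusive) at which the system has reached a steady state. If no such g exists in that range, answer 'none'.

Answer: none

Derivation:
Gen 0: 0011110000
Gen 1 (rule 60): 0010001000
Gen 2 (rule 154): 0101010100
Gen 3 (rule 54): 1111111110
Gen 4 (rule 41): 1000000000
Gen 5 (rule 60): 1100000000
Gen 6 (rule 154): 1010000000
Gen 7 (rule 54): 1111000000
Gen 8 (rule 41): 1000011111
Gen 9 (rule 60): 1100010000
Gen 10 (rule 154): 1010101000
Gen 11 (rule 54): 1111111100
Gen 12 (rule 41): 1000000001
Gen 13 (rule 60): 1100000001
Gen 14 (rule 154): 1010000010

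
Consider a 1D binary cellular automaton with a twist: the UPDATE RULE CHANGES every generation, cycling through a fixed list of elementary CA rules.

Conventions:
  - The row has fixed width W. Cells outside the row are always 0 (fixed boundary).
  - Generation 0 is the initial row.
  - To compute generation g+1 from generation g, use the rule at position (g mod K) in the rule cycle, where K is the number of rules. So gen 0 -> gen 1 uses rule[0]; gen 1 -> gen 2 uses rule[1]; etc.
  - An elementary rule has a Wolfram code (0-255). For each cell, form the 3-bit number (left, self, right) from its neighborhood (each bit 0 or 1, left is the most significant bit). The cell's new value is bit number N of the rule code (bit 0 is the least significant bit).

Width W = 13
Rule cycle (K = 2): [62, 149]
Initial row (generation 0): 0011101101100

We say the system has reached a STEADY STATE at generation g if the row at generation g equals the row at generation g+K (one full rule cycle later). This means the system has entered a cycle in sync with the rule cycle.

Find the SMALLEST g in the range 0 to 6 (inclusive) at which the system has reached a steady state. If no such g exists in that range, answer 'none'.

Answer: none

Derivation:
Gen 0: 0011101101100
Gen 1 (rule 62): 0110011011010
Gen 2 (rule 149): 0001000000011
Gen 3 (rule 62): 0011100000110
Gen 4 (rule 149): 1001011110001
Gen 5 (rule 62): 1111110001011
Gen 6 (rule 149): 0111101101000
Gen 7 (rule 62): 1100011011100
Gen 8 (rule 149): 0011000001011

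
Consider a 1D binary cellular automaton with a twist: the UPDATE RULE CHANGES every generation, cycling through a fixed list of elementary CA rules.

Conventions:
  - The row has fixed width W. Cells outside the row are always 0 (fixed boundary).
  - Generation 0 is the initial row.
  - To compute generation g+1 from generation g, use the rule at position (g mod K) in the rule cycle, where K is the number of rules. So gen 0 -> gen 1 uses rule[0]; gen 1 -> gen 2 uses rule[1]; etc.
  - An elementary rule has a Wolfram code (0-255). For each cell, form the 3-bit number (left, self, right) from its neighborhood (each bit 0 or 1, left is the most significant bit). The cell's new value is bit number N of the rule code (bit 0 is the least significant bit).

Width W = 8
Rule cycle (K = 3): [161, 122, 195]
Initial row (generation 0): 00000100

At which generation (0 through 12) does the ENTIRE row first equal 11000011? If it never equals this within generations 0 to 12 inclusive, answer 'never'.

Gen 0: 00000100
Gen 1 (rule 161): 11110001
Gen 2 (rule 122): 10011010
Gen 3 (rule 195): 00101000
Gen 4 (rule 161): 10010011
Gen 5 (rule 122): 01101111
Gen 6 (rule 195): 10100111
Gen 7 (rule 161): 01000010
Gen 8 (rule 122): 10100101
Gen 9 (rule 195): 00001000
Gen 10 (rule 161): 11100011
Gen 11 (rule 122): 10110111
Gen 12 (rule 195): 00010011

Answer: never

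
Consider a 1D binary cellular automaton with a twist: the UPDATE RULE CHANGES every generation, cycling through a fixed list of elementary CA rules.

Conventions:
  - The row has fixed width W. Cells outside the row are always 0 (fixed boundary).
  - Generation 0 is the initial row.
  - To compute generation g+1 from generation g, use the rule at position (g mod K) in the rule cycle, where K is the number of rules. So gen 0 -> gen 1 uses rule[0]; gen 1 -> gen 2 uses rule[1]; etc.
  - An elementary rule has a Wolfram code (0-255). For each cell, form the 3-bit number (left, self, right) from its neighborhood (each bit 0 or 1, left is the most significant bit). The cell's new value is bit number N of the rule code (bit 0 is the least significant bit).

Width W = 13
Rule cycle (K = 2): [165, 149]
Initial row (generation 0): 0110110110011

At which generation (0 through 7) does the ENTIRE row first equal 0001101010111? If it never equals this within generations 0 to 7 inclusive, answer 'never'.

Answer: never

Derivation:
Gen 0: 0110110110011
Gen 1 (rule 165): 0001001000000
Gen 2 (rule 149): 1101101111111
Gen 3 (rule 165): 0010010111110
Gen 4 (rule 149): 1011010011101
Gen 5 (rule 165): 1100110001011
Gen 6 (rule 149): 0010001101000
Gen 7 (rule 165): 1010100011011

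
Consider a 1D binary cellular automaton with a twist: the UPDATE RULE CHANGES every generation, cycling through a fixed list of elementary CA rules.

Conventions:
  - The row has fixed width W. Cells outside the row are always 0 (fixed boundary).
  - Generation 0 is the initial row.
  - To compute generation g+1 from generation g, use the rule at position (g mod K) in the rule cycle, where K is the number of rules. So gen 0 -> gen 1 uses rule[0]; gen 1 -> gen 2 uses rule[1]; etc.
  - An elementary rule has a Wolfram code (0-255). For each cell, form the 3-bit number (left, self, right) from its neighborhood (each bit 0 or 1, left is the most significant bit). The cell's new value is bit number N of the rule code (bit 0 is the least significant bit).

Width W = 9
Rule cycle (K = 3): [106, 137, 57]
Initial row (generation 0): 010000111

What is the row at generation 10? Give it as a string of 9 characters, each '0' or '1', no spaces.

Answer: 100101101

Derivation:
Gen 0: 010000111
Gen 1 (rule 106): 100001101
Gen 2 (rule 137): 001101000
Gen 3 (rule 57): 101010111
Gen 4 (rule 106): 010101101
Gen 5 (rule 137): 000001000
Gen 6 (rule 57): 111100111
Gen 7 (rule 106): 100101101
Gen 8 (rule 137): 000001000
Gen 9 (rule 57): 111100111
Gen 10 (rule 106): 100101101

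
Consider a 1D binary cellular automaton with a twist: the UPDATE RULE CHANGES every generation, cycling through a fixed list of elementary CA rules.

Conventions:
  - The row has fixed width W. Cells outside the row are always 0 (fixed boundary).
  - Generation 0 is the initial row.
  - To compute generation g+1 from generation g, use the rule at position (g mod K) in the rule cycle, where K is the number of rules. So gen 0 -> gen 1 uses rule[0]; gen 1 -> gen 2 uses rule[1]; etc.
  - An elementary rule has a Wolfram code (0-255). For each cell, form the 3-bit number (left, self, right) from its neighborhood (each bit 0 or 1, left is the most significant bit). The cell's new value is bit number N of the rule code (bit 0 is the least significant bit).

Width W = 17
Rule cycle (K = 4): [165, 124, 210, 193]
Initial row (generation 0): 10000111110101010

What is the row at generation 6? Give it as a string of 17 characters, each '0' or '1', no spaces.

Gen 0: 10000111110101010
Gen 1 (rule 165): 10110011101111110
Gen 2 (rule 124): 11111010111000011
Gen 3 (rule 210): 01111000011100101
Gen 4 (rule 193): 00111011001100000
Gen 5 (rule 165): 10010100000001111
Gen 6 (rule 124): 11011110000001001

Answer: 11011110000001001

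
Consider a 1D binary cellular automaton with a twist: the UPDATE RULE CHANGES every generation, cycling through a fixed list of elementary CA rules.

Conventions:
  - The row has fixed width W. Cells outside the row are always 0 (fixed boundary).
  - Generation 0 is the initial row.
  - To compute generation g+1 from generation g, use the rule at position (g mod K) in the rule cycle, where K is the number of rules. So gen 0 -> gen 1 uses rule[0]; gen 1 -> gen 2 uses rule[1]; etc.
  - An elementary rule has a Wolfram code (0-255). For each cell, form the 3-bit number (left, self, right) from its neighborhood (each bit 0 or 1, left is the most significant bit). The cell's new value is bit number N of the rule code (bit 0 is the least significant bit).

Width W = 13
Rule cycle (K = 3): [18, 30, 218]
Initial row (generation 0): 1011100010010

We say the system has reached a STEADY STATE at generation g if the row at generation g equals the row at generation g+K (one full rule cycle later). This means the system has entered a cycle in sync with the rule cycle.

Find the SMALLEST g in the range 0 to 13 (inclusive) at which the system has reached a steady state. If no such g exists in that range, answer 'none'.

Answer: 7

Derivation:
Gen 0: 1011100010010
Gen 1 (rule 18): 0000010101101
Gen 2 (rule 30): 0000110101001
Gen 3 (rule 218): 0001110000110
Gen 4 (rule 18): 0010001001001
Gen 5 (rule 30): 0111011111111
Gen 6 (rule 218): 1111011111111
Gen 7 (rule 18): 0000000000000
Gen 8 (rule 30): 0000000000000
Gen 9 (rule 218): 0000000000000
Gen 10 (rule 18): 0000000000000
Gen 11 (rule 30): 0000000000000
Gen 12 (rule 218): 0000000000000
Gen 13 (rule 18): 0000000000000
Gen 14 (rule 30): 0000000000000
Gen 15 (rule 218): 0000000000000
Gen 16 (rule 18): 0000000000000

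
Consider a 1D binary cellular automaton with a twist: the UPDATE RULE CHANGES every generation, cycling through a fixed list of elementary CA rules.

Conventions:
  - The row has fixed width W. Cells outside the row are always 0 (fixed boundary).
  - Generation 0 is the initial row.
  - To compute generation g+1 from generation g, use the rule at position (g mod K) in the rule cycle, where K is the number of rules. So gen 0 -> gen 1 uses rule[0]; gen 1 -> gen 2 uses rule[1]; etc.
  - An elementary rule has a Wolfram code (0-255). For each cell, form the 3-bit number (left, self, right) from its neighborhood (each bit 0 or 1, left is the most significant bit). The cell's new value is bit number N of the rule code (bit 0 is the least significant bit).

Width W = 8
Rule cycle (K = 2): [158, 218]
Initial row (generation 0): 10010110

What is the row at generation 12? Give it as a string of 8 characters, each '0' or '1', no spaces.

Gen 0: 10010110
Gen 1 (rule 158): 11110101
Gen 2 (rule 218): 11110000
Gen 3 (rule 158): 11101000
Gen 4 (rule 218): 11100100
Gen 5 (rule 158): 11011110
Gen 6 (rule 218): 11011111
Gen 7 (rule 158): 10011110
Gen 8 (rule 218): 01111111
Gen 9 (rule 158): 11111110
Gen 10 (rule 218): 11111111
Gen 11 (rule 158): 11111110
Gen 12 (rule 218): 11111111

Answer: 11111111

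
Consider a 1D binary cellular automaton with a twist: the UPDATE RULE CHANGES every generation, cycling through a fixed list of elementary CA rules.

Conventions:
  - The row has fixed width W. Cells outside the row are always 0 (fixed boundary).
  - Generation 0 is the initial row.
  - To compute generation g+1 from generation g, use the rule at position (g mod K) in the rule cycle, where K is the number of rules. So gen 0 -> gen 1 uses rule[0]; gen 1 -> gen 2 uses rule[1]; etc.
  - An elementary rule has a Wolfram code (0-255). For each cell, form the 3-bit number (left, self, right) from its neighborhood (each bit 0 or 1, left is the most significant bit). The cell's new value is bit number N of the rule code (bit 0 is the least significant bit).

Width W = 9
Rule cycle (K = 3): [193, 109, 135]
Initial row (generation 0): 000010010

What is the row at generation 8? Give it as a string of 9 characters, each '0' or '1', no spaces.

Gen 0: 000010010
Gen 1 (rule 193): 111000000
Gen 2 (rule 109): 101011111
Gen 3 (rule 135): 101001110
Gen 4 (rule 193): 000000110
Gen 5 (rule 109): 111110110
Gen 6 (rule 135): 011100000
Gen 7 (rule 193): 001101111
Gen 8 (rule 109): 101111001

Answer: 101111001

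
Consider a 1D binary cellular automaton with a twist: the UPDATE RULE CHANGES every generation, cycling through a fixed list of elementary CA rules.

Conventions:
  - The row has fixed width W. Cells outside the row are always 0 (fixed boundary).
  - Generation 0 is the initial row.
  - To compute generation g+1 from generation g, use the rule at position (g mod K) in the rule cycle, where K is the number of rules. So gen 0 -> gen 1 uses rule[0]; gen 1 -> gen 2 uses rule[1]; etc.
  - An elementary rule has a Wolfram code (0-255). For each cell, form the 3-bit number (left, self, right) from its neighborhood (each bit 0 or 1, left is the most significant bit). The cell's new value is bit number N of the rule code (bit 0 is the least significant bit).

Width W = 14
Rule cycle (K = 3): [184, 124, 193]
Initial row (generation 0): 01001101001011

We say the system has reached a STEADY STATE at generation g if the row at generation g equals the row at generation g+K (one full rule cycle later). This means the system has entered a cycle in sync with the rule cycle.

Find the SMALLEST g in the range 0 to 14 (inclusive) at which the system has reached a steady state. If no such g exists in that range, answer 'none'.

Answer: none

Derivation:
Gen 0: 01001101001011
Gen 1 (rule 184): 00101010100110
Gen 2 (rule 124): 00111111110111
Gen 3 (rule 193): 10011111110011
Gen 4 (rule 184): 01011111101010
Gen 5 (rule 124): 01110000111111
Gen 6 (rule 193): 00110110011111
Gen 7 (rule 184): 00101101011110
Gen 8 (rule 124): 00111111110011
Gen 9 (rule 193): 10011111110001
Gen 10 (rule 184): 01011111101000
Gen 11 (rule 124): 01110000111100
Gen 12 (rule 193): 00110110011101
Gen 13 (rule 184): 00101101011010
Gen 14 (rule 124): 00111111111111
Gen 15 (rule 193): 10011111111111
Gen 16 (rule 184): 01011111111110
Gen 17 (rule 124): 01110000000011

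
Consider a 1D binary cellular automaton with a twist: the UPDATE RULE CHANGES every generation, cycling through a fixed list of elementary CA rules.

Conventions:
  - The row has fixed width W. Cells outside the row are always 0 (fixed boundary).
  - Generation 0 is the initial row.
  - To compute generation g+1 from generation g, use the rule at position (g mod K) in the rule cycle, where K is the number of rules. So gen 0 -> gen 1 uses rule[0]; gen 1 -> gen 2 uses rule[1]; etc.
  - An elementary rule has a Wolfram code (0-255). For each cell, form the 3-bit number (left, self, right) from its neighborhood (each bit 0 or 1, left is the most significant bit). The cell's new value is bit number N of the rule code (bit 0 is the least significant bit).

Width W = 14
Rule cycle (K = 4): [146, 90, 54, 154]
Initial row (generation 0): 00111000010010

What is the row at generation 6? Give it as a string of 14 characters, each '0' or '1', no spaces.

Answer: 00000010100000

Derivation:
Gen 0: 00111000010010
Gen 1 (rule 146): 01010100101101
Gen 2 (rule 90): 10000011001100
Gen 3 (rule 54): 11000100110010
Gen 4 (rule 154): 10101011101101
Gen 5 (rule 146): 00000001000000
Gen 6 (rule 90): 00000010100000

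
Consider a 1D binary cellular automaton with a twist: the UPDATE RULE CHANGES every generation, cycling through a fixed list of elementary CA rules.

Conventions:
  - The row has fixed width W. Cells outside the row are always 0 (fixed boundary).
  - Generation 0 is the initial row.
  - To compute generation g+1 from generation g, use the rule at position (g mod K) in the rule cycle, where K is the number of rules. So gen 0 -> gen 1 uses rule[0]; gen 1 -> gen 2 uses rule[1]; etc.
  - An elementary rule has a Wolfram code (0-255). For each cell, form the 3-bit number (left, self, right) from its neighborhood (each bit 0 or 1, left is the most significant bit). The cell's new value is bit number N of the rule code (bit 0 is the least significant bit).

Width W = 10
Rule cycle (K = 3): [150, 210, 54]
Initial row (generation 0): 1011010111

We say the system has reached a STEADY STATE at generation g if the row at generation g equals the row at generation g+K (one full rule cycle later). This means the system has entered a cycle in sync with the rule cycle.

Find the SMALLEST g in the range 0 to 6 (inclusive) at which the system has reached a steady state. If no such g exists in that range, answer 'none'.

Answer: none

Derivation:
Gen 0: 1011010111
Gen 1 (rule 150): 1000010010
Gen 2 (rule 210): 0100101101
Gen 3 (rule 54): 1111110011
Gen 4 (rule 150): 0111101100
Gen 5 (rule 210): 1011100110
Gen 6 (rule 54): 1100011001
Gen 7 (rule 150): 0010100111
Gen 8 (rule 210): 0100011011
Gen 9 (rule 54): 1110100100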